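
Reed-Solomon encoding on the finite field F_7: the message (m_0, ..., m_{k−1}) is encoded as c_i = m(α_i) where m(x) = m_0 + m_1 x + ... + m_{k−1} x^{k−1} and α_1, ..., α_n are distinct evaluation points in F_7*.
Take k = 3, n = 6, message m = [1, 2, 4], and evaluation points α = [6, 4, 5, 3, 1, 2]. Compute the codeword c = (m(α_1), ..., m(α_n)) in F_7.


c = [3, 3, 6, 1, 0, 0]

Message polynomial: m(x) = 1 + 2·x + 4·x^2 (mod 7).
For each evaluation point α_i, compute m(α_i) mod 7:
  α_1 = 6: Horner steps 4 → 5 → 3, so m(6) = 3.
  α_2 = 4: Horner steps 4 → 4 → 3, so m(4) = 3.
  α_3 = 5: Horner steps 4 → 1 → 6, so m(5) = 6.
  α_4 = 3: Horner steps 4 → 0 → 1, so m(3) = 1.
  α_5 = 1: Horner steps 4 → 6 → 0, so m(1) = 0.
  α_6 = 2: Horner steps 4 → 3 → 0, so m(2) = 0.
Codeword c = [3, 3, 6, 1, 0, 0] ∈ F_7^6.


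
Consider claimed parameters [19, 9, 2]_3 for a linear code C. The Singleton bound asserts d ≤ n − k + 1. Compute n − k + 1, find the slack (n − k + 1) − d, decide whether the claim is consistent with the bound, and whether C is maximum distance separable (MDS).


Singleton RHS = n − k + 1 = 11, slack = 9, bound satisfied, not MDS.

Singleton bound: d ≤ n − k + 1.
Here n = 19, k = 9, so n − k + 1 = 11.
Given d = 2, check d ≤ 11: YES.
Slack = (n − k + 1) − d = 9.
The code is NOT MDS (slack = 9 > 0).
Description: the claimed parameters are [19, 9, 2]_3; such a code would be non-MDS.


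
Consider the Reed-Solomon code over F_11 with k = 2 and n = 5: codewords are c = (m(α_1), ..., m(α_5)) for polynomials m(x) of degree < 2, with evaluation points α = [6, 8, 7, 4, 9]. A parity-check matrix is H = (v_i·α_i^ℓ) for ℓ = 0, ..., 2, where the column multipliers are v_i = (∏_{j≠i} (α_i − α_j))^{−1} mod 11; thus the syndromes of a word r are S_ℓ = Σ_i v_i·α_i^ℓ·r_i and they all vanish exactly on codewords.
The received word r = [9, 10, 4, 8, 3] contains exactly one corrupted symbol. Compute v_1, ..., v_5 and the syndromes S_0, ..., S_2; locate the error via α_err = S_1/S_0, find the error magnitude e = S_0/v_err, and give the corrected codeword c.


S = (8, 6, 10), error at position 5, error magnitude e = 9, c = [9, 10, 4, 8, 5].

Step 1: column multipliers v_i = (∏_{j≠i}(α_i − α_j))^{−1} mod 11.
  i = 1 (α = 6): (6−8)(6−7)(6−4)(6−9) = (−2)·(−1)·2·(−3) = −12 ≡ 10, so v_1 = 10^{−1} = 10 (mod 11).
  i = 2 (α = 8): (8−6)(8−7)(8−4)(8−9) = 2·1·4·(−1) = −8 ≡ 3, so v_2 = 3^{−1} = 4 (mod 11).
  i = 3 (α = 7): (7−6)(7−8)(7−4)(7−9) = 1·(−1)·3·(−2) = 6 ≡ 6, so v_3 = 6^{−1} = 2 (mod 11).
  i = 4 (α = 4): (4−6)(4−8)(4−7)(4−9) = (−2)·(−4)·(−3)·(−5) = 120 ≡ 10, so v_4 = 10^{−1} = 10 (mod 11).
  i = 5 (α = 9): (9−6)(9−8)(9−7)(9−4) = 3·1·2·5 = 30 ≡ 8, so v_5 = 8^{−1} = 7 (mod 11).
  v = [10, 4, 2, 10, 7].
Step 2: syndromes of r = [9, 10, 4, 8, 3] (all sums mod 11).
  S_0 = Σ v_i r_i = 10·9 + 4·10 + 2·4 + 10·8 + 7·3 = 239 ≡ 8.
  S_1 = Σ v_i α_i r_i = 10·6·9 + 4·8·10 + 2·7·4 + 10·4·8 + 7·9·3 = 1425 ≡ 6.
  α_i^2 mod 11 = [3, 9, 5, 5, 4].
  S_2 = Σ v_i α_i^2 r_i = 10·3·9 + 4·9·10 + 2·5·4 + 10·5·8 + 7·4·3 = 1154 ≡ 10.
  S = (8, 6, 10) ≠ 0, so r is not a codeword (an error is present).
Step 3: locate the error. For a single error e at position i, S_ℓ = v_i·e·α_i^ℓ, so α_err = S_1/S_0.
  S_0^{−1} = 8^{−1} = 7 (mod 11), so α_err = 6·7 = 42 ≡ 9 = α_5. Error position i = 5.
  Consistency check: S_2/S_1 = 10·2 = 20 ≡ 9 = α_err ✓ (single-error assumption holds).
Step 4: error magnitude e = S_0/v_5 = S_0·∏_{j≠5}(α_5 − α_j) = 8·8 = 64 ≡ 9 (mod 11).
Step 5: correct position 5: c_5 = r_5 − e = 3 − 9 ≡ 5 (mod 11). Hence c = [9, 10, 4, 8, 5].
  Check: interpolating c through the α_i gives m(x) = 6 + 6·x (degree < 2) with m(α_i) = c_i for every i, so c is indeed a codeword.


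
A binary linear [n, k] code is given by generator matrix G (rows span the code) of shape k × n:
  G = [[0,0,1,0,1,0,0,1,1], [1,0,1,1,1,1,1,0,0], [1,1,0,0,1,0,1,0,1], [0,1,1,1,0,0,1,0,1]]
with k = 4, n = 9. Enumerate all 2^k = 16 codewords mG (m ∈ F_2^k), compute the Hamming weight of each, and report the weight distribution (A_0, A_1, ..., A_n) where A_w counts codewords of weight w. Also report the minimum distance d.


Weight distribution: A_0 = 1, A_2 = 1, A_4 = 3, A_5 = 8, A_6 = 3. Minimum distance d = 2.

Enumerate all 2^4 = 16 messages m ∈ F_2^4.
For each, compute codeword c = mG in F_2^9, then tally its weight.
  m = 0000 → c = 000000000, weight = 0.
  m = 1000 → c = 001010011, weight = 4.
  m = 0100 → c = 101111100, weight = 6.
  m = 1100 → c = 100101111, weight = 6.
  m = 0010 → c = 110010101, weight = 5.
  m = 1010 → c = 111000110, weight = 5.
  m = 0110 → c = 011101001, weight = 5.
  m = 1110 → c = 010111010, weight = 5.
  m = 0001 → c = 011100101, weight = 5.
  m = 1001 → c = 010110110, weight = 5.
  m = 0101 → c = 110011001, weight = 5.
  m = 1101 → c = 111001010, weight = 5.
  m = 0011 → c = 101110000, weight = 4.
  m = 1011 → c = 100100011, weight = 4.
  m = 0111 → c = 000001100, weight = 2.
  m = 1111 → c = 001011111, weight = 6.
Tally weights:
  weight 0: 1 codewords.
  weight 2: 1 codewords.
  weight 4: 3 codewords.
  weight 5: 8 codewords.
  weight 6: 3 codewords.
Minimum distance d = smallest w > 0 with A_w > 0 = 2.
Sanity: Σ A_w = 16 = 2^4 = 16 ✓.


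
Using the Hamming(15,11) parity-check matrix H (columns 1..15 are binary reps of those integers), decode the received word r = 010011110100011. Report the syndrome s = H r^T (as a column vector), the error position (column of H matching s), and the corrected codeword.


s = (0, 1, 0, 1)^T, error position = 5, corrected codeword c = 010001110100011

Compute s = H r^T mod 2 one row at a time:
  s_1 = 1 + 0 + 1 + 0 + 0 + 0 + 1 + 1 = 4 ≡ 0 (mod 2).
  s_2 = 0 + 1 + 1 + 1 + 0 + 0 + 1 + 1 = 5 ≡ 1 (mod 2).
  s_3 = 1 + 0 + 1 + 1 + 1 + 0 + 1 + 1 = 6 ≡ 0 (mod 2).
  s_4 = 0 + 0 + 1 + 1 + 0 + 0 + 0 + 1 = 3 ≡ 1 (mod 2).
s = (0, 1, 0, 1)^T — this equals column 5 of H (binary 0101), so error is at position 5.
Correct: flip bit 5 of r = 010011110100011 to get c = 010001110100011.


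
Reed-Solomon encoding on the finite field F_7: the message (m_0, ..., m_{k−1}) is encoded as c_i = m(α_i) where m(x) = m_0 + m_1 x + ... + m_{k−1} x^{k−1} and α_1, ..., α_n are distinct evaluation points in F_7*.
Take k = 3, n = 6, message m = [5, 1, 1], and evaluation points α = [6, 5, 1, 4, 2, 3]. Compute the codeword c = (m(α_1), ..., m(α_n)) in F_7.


c = [5, 0, 0, 4, 4, 3]

Message polynomial: m(x) = 5 + 1·x + 1·x^2 (mod 7).
For each evaluation point α_i, compute m(α_i) mod 7:
  α_1 = 6: Horner steps 1 → 0 → 5, so m(6) = 5.
  α_2 = 5: Horner steps 1 → 6 → 0, so m(5) = 0.
  α_3 = 1: Horner steps 1 → 2 → 0, so m(1) = 0.
  α_4 = 4: Horner steps 1 → 5 → 4, so m(4) = 4.
  α_5 = 2: Horner steps 1 → 3 → 4, so m(2) = 4.
  α_6 = 3: Horner steps 1 → 4 → 3, so m(3) = 3.
Codeword c = [5, 0, 0, 4, 4, 3] ∈ F_7^6.


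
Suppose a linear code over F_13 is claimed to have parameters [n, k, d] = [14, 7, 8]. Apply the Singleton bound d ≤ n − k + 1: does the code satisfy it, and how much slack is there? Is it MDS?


Singleton RHS = n − k + 1 = 8, slack = 0, bound satisfied, MDS.

Singleton bound: d ≤ n − k + 1.
Here n = 14, k = 7, so n − k + 1 = 8.
Given d = 8, check d ≤ 8: YES.
Slack = (n − k + 1) − d = 0.
The code is MDS (slack = 0).
Description: the claimed parameters are [14, 7, 8]_13; such a code would be MDS (meets Singleton bound).


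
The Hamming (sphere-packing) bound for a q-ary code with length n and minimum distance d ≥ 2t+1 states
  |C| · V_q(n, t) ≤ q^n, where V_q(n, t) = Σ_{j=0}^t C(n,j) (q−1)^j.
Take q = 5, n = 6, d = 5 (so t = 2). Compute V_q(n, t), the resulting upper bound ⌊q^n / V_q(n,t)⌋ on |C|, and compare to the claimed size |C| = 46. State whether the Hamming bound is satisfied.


V_q(n, t) = 265, q^n = 15625, Hamming bound = 58, |C| = 46 ≤ bound (satisfied).

Step 1: Compute V_q(n, t) = Σ_{j=0}^2 C(n, j) (q−1)^j.
  j = 0: C(6,0)·(4)^0 = 1·1 = 1.
  j = 1: C(6,1)·(4)^1 = 6·4 = 24.
  j = 2: C(6,2)·(4)^2 = 15·16 = 240.
  V_q(n, t) = 1 + 24 + 240 = 265.
Step 2: q^n = 5^6 = 15625.
Step 3: Hamming bound ⌊q^n / V_q(n,t)⌋ = ⌊15625/265⌋ = 58.
Step 4: Compare |C| = 46 to 58: satisfied.
The claimed |C| lies below the Hamming bound.


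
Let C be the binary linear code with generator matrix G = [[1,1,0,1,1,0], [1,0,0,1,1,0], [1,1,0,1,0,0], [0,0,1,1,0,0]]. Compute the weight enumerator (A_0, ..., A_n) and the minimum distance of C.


Weight distribution: A_0 = 1, A_1 = 2, A_2 = 4, A_3 = 6, A_4 = 3. Minimum distance d = 1.

Enumerate all 2^4 = 16 messages m ∈ F_2^4.
For each, compute codeword c = mG in F_2^6, then tally its weight.
  m = 0000 → c = 000000, weight = 0.
  m = 1000 → c = 110110, weight = 4.
  m = 0100 → c = 100110, weight = 3.
  m = 1100 → c = 010000, weight = 1.
  m = 0010 → c = 110100, weight = 3.
  m = 1010 → c = 000010, weight = 1.
  m = 0110 → c = 010010, weight = 2.
  m = 1110 → c = 100100, weight = 2.
  m = 0001 → c = 001100, weight = 2.
  m = 1001 → c = 111010, weight = 4.
  m = 0101 → c = 101010, weight = 3.
  m = 1101 → c = 011100, weight = 3.
  m = 0011 → c = 111000, weight = 3.
  m = 1011 → c = 001110, weight = 3.
  m = 0111 → c = 011110, weight = 4.
  m = 1111 → c = 101000, weight = 2.
Tally weights:
  weight 0: 1 codewords.
  weight 1: 2 codewords.
  weight 2: 4 codewords.
  weight 3: 6 codewords.
  weight 4: 3 codewords.
Minimum distance d = smallest w > 0 with A_w > 0 = 1.
Sanity: Σ A_w = 16 = 2^4 = 16 ✓.


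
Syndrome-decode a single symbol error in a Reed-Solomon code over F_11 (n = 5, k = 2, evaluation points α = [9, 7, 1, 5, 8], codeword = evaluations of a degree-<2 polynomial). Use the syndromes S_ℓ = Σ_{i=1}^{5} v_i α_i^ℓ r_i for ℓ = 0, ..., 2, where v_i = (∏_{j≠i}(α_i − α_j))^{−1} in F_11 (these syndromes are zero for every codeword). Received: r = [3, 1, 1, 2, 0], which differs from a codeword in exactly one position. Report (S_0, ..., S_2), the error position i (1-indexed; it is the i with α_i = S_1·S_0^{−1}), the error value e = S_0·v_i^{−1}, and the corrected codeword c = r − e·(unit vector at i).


S = (2, 3, 10), error at position 2, error magnitude e = 4, c = [3, 8, 1, 2, 0].

Step 1: column multipliers v_i = (∏_{j≠i}(α_i − α_j))^{−1} mod 11.
  i = 1 (α = 9): (9−7)(9−1)(9−5)(9−8) = 2·8·4·1 = 64 ≡ 9, so v_1 = 9^{−1} = 5 (mod 11).
  i = 2 (α = 7): (7−9)(7−1)(7−5)(7−8) = (−2)·6·2·(−1) = 24 ≡ 2, so v_2 = 2^{−1} = 6 (mod 11).
  i = 3 (α = 1): (1−9)(1−7)(1−5)(1−8) = (−8)·(−6)·(−4)·(−7) = 1344 ≡ 2, so v_3 = 2^{−1} = 6 (mod 11).
  i = 4 (α = 5): (5−9)(5−7)(5−1)(5−8) = (−4)·(−2)·4·(−3) = −96 ≡ 3, so v_4 = 3^{−1} = 4 (mod 11).
  i = 5 (α = 8): (8−9)(8−7)(8−1)(8−5) = (−1)·1·7·3 = −21 ≡ 1, so v_5 = 1^{−1} = 1 (mod 11).
  v = [5, 6, 6, 4, 1].
Step 2: syndromes of r = [3, 1, 1, 2, 0] (all sums mod 11).
  S_0 = Σ v_i r_i = 5·3 + 6·1 + 6·1 + 4·2 + 1·0 = 35 ≡ 2.
  S_1 = Σ v_i α_i r_i = 5·9·3 + 6·7·1 + 6·1·1 + 4·5·2 + 1·8·0 = 223 ≡ 3.
  α_i^2 mod 11 = [4, 5, 1, 3, 9].
  S_2 = Σ v_i α_i^2 r_i = 5·4·3 + 6·5·1 + 6·1·1 + 4·3·2 + 1·9·0 = 120 ≡ 10.
  S = (2, 3, 10) ≠ 0, so r is not a codeword (an error is present).
Step 3: locate the error. For a single error e at position i, S_ℓ = v_i·e·α_i^ℓ, so α_err = S_1/S_0.
  S_0^{−1} = 2^{−1} = 6 (mod 11), so α_err = 3·6 = 18 ≡ 7 = α_2. Error position i = 2.
  Consistency check: S_2/S_1 = 10·4 = 40 ≡ 7 = α_err ✓ (single-error assumption holds).
Step 4: error magnitude e = S_0/v_2 = S_0·∏_{j≠2}(α_2 − α_j) = 2·2 = 4 ≡ 4 (mod 11).
Step 5: correct position 2: c_2 = r_2 − e = 1 − 4 ≡ 8 (mod 11). Hence c = [3, 8, 1, 2, 0].
  Check: interpolating c through the α_i gives m(x) = 9 + 3·x (degree < 2) with m(α_i) = c_i for every i, so c is indeed a codeword.


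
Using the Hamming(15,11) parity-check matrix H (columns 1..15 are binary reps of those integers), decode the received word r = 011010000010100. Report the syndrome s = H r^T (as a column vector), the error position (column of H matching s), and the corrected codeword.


s = (0, 0, 1, 0)^T, error position = 2, corrected codeword c = 001010000010100

Compute s = H r^T mod 2 one row at a time:
  s_1 = 0 + 0 + 0 + 1 + 0 + 1 + 0 + 0 = 2 ≡ 0 (mod 2).
  s_2 = 0 + 1 + 0 + 0 + 0 + 1 + 0 + 0 = 2 ≡ 0 (mod 2).
  s_3 = 1 + 1 + 0 + 0 + 0 + 1 + 0 + 0 = 3 ≡ 1 (mod 2).
  s_4 = 0 + 1 + 1 + 0 + 0 + 1 + 1 + 0 = 4 ≡ 0 (mod 2).
s = (0, 0, 1, 0)^T — this equals column 2 of H (binary 0010), so error is at position 2.
Correct: flip bit 2 of r = 011010000010100 to get c = 001010000010100.


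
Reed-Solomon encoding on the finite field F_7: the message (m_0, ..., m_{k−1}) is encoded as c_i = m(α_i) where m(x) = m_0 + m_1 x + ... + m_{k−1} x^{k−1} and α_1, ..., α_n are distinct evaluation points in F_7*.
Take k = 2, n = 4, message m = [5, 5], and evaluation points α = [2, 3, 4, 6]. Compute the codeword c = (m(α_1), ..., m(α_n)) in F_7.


c = [1, 6, 4, 0]

Message polynomial: m(x) = 5 + 5·x (mod 7).
For each evaluation point α_i, compute m(α_i) mod 7:
  α_1 = 2: Horner steps 5 → 1, so m(2) = 1.
  α_2 = 3: Horner steps 5 → 6, so m(3) = 6.
  α_3 = 4: Horner steps 5 → 4, so m(4) = 4.
  α_4 = 6: Horner steps 5 → 0, so m(6) = 0.
Codeword c = [1, 6, 4, 0] ∈ F_7^4.


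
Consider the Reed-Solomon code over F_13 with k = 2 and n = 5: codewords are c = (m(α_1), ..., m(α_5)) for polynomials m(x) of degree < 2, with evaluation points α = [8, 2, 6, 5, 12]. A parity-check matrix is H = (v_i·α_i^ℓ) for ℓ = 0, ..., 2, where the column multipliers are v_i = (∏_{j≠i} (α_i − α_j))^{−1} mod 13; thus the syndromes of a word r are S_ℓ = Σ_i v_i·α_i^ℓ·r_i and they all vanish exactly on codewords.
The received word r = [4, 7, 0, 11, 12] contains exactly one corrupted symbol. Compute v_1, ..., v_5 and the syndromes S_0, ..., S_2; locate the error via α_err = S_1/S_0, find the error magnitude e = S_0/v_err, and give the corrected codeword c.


S = (3, 6, 12), error at position 2, error magnitude e = 2, c = [4, 5, 0, 11, 12].

Step 1: column multipliers v_i = (∏_{j≠i}(α_i − α_j))^{−1} mod 13.
  i = 1 (α = 8): (8−2)(8−6)(8−5)(8−12) = 6·2·3·(−4) = −144 ≡ 12, so v_1 = 12^{−1} = 12 (mod 13).
  i = 2 (α = 2): (2−8)(2−6)(2−5)(2−12) = (−6)·(−4)·(−3)·(−10) = 720 ≡ 5, so v_2 = 5^{−1} = 8 (mod 13).
  i = 3 (α = 6): (6−8)(6−2)(6−5)(6−12) = (−2)·4·1·(−6) = 48 ≡ 9, so v_3 = 9^{−1} = 3 (mod 13).
  i = 4 (α = 5): (5−8)(5−2)(5−6)(5−12) = (−3)·3·(−1)·(−7) = −63 ≡ 2, so v_4 = 2^{−1} = 7 (mod 13).
  i = 5 (α = 12): (12−8)(12−2)(12−6)(12−5) = 4·10·6·7 = 1680 ≡ 3, so v_5 = 3^{−1} = 9 (mod 13).
  v = [12, 8, 3, 7, 9].
Step 2: syndromes of r = [4, 7, 0, 11, 12] (all sums mod 13).
  S_0 = Σ v_i r_i = 12·4 + 8·7 + 3·0 + 7·11 + 9·12 = 289 ≡ 3.
  S_1 = Σ v_i α_i r_i = 12·8·4 + 8·2·7 + 3·6·0 + 7·5·11 + 9·12·12 = 2177 ≡ 6.
  α_i^2 mod 13 = [12, 4, 10, 12, 1].
  S_2 = Σ v_i α_i^2 r_i = 12·12·4 + 8·4·7 + 3·10·0 + 7·12·11 + 9·1·12 = 1832 ≡ 12.
  S = (3, 6, 12) ≠ 0, so r is not a codeword (an error is present).
Step 3: locate the error. For a single error e at position i, S_ℓ = v_i·e·α_i^ℓ, so α_err = S_1/S_0.
  S_0^{−1} = 3^{−1} = 9 (mod 13), so α_err = 6·9 = 54 ≡ 2 = α_2. Error position i = 2.
  Consistency check: S_2/S_1 = 12·11 = 132 ≡ 2 = α_err ✓ (single-error assumption holds).
Step 4: error magnitude e = S_0/v_2 = S_0·∏_{j≠2}(α_2 − α_j) = 3·5 = 15 ≡ 2 (mod 13).
Step 5: correct position 2: c_2 = r_2 − e = 7 − 2 ≡ 5 (mod 13). Hence c = [4, 5, 0, 11, 12].
  Check: interpolating c through the α_i gives m(x) = 1 + 2·x (degree < 2) with m(α_i) = c_i for every i, so c is indeed a codeword.


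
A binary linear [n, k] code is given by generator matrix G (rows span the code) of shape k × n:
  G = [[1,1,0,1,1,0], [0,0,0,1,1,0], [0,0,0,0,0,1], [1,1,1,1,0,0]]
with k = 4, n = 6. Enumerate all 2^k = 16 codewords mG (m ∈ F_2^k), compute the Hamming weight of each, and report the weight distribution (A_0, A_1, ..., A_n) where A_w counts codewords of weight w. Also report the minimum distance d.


Weight distribution: A_0 = 1, A_1 = 1, A_2 = 4, A_3 = 4, A_4 = 3, A_5 = 3. Minimum distance d = 1.

Enumerate all 2^4 = 16 messages m ∈ F_2^4.
For each, compute codeword c = mG in F_2^6, then tally its weight.
  m = 0000 → c = 000000, weight = 0.
  m = 1000 → c = 110110, weight = 4.
  m = 0100 → c = 000110, weight = 2.
  m = 1100 → c = 110000, weight = 2.
  m = 0010 → c = 000001, weight = 1.
  m = 1010 → c = 110111, weight = 5.
  m = 0110 → c = 000111, weight = 3.
  m = 1110 → c = 110001, weight = 3.
  m = 0001 → c = 111100, weight = 4.
  m = 1001 → c = 001010, weight = 2.
  m = 0101 → c = 111010, weight = 4.
  m = 1101 → c = 001100, weight = 2.
  m = 0011 → c = 111101, weight = 5.
  m = 1011 → c = 001011, weight = 3.
  m = 0111 → c = 111011, weight = 5.
  m = 1111 → c = 001101, weight = 3.
Tally weights:
  weight 0: 1 codewords.
  weight 1: 1 codewords.
  weight 2: 4 codewords.
  weight 3: 4 codewords.
  weight 4: 3 codewords.
  weight 5: 3 codewords.
Minimum distance d = smallest w > 0 with A_w > 0 = 1.
Sanity: Σ A_w = 16 = 2^4 = 16 ✓.


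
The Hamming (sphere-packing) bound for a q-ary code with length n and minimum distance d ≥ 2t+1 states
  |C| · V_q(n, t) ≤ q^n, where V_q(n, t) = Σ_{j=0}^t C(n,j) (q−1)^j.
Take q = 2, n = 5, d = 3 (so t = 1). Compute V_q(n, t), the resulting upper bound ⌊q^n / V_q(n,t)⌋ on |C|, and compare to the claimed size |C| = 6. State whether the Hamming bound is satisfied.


V_q(n, t) = 6, q^n = 32, Hamming bound = 5, |C| = 6 > bound (violated).

Step 1: Compute V_q(n, t) = Σ_{j=0}^1 C(n, j) (q−1)^j.
  j = 0: C(5,0)·(1)^0 = 1·1 = 1.
  j = 1: C(5,1)·(1)^1 = 5·1 = 5.
  V_q(n, t) = 1 + 5 = 6.
Step 2: q^n = 2^5 = 32.
Step 3: Hamming bound ⌊q^n / V_q(n,t)⌋ = ⌊32/6⌋ = 5.
Step 4: Compare |C| = 6 to 5: violated.
The claimed |C| lies above the Hamming bound, so no 2-ary code of length 5 with d ≥ 3 can have 6 codewords.


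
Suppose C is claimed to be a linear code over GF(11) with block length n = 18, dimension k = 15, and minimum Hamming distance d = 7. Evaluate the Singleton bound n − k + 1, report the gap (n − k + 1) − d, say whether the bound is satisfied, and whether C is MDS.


Singleton RHS = n − k + 1 = 4, slack = -3, bound violated (no such code; not MDS).

Singleton bound: d ≤ n − k + 1.
Here n = 18, k = 15, so n − k + 1 = 4.
Given d = 7, check d ≤ 4: NO.
Slack = (n − k + 1) − d = -3.
The slack is negative: d = 7 exceeds n − k + 1 = 4 by 3, so the Singleton bound is violated and no linear [18, 15, 7]_11 code can exist. In particular it is not MDS (MDS requires d = n − k + 1 exactly).
Description: the claimed parameters are [18, 15, 7]_11; such a code would be impossible (violates the Singleton bound).


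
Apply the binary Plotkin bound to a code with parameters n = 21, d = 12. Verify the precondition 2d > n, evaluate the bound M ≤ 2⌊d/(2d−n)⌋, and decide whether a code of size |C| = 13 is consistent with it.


Plotkin bound M ≤ 8; given |C| = 13 > bound (violated).

Check applicability: 2d = 24, n = 21.
2d − n = 3 > 0, so Plotkin applies.
Compute d/(2d−n) = 12/3 ≈ 4.0000.
⌊d/(2d−n)⌋ = 4.
Plotkin bound: M ≤ 2·4 = 8.
Given |C| = 13, check: VIOLATED.
This |C| is above the Plotkin bound, so no binary code with n = 21, d = 12 and 13 codewords exists.


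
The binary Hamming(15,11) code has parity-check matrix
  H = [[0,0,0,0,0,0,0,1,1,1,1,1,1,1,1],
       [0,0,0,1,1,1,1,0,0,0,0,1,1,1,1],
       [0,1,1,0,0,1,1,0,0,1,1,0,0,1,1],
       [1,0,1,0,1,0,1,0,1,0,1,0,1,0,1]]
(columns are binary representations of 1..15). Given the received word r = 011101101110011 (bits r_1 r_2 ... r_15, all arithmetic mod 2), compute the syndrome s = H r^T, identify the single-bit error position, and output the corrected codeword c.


s = (1, 1, 0, 1)^T, error position = 13, corrected codeword c = 011101101110111

Compute s = H r^T mod 2 one row at a time:
  s_1 = 0 + 1 + 1 + 1 + 0 + 0 + 1 + 1 = 5 ≡ 1 (mod 2).
  s_2 = 1 + 0 + 1 + 1 + 0 + 0 + 1 + 1 = 5 ≡ 1 (mod 2).
  s_3 = 1 + 1 + 1 + 1 + 1 + 1 + 1 + 1 = 8 ≡ 0 (mod 2).
  s_4 = 0 + 1 + 0 + 1 + 1 + 1 + 0 + 1 = 5 ≡ 1 (mod 2).
s = (1, 1, 0, 1)^T — this equals column 13 of H (binary 1101), so error is at position 13.
Correct: flip bit 13 of r = 011101101110011 to get c = 011101101110111.


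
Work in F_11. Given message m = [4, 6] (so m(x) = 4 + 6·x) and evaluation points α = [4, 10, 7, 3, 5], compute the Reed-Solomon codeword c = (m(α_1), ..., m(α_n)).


c = [6, 9, 2, 0, 1]

Message polynomial: m(x) = 4 + 6·x (mod 11).
For each evaluation point α_i, compute m(α_i) mod 11:
  α_1 = 4: Horner steps 6 → 6, so m(4) = 6.
  α_2 = 10: Horner steps 6 → 9, so m(10) = 9.
  α_3 = 7: Horner steps 6 → 2, so m(7) = 2.
  α_4 = 3: Horner steps 6 → 0, so m(3) = 0.
  α_5 = 5: Horner steps 6 → 1, so m(5) = 1.
Codeword c = [6, 9, 2, 0, 1] ∈ F_11^5.


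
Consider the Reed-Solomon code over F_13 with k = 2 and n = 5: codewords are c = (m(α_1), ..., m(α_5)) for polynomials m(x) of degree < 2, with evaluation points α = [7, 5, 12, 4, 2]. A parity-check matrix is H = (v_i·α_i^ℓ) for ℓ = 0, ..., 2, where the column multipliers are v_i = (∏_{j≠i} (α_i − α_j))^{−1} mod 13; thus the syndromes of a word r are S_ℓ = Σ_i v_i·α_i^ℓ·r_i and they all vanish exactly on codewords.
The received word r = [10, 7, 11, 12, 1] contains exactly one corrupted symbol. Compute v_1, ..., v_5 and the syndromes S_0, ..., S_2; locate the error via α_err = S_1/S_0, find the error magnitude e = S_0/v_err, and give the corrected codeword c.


S = (5, 10, 7), error at position 5, error magnitude e = 5, c = [10, 7, 11, 12, 9].

Step 1: column multipliers v_i = (∏_{j≠i}(α_i − α_j))^{−1} mod 13.
  i = 1 (α = 7): (7−5)(7−12)(7−4)(7−2) = 2·(−5)·3·5 = −150 ≡ 6, so v_1 = 6^{−1} = 11 (mod 13).
  i = 2 (α = 5): (5−7)(5−12)(5−4)(5−2) = (−2)·(−7)·1·3 = 42 ≡ 3, so v_2 = 3^{−1} = 9 (mod 13).
  i = 3 (α = 12): (12−7)(12−5)(12−4)(12−2) = 5·7·8·10 = 2800 ≡ 5, so v_3 = 5^{−1} = 8 (mod 13).
  i = 4 (α = 4): (4−7)(4−5)(4−12)(4−2) = (−3)·(−1)·(−8)·2 = −48 ≡ 4, so v_4 = 4^{−1} = 10 (mod 13).
  i = 5 (α = 2): (2−7)(2−5)(2−12)(2−4) = (−5)·(−3)·(−10)·(−2) = 300 ≡ 1, so v_5 = 1^{−1} = 1 (mod 13).
  v = [11, 9, 8, 10, 1].
Step 2: syndromes of r = [10, 7, 11, 12, 1] (all sums mod 13).
  S_0 = Σ v_i r_i = 11·10 + 9·7 + 8·11 + 10·12 + 1·1 = 382 ≡ 5.
  S_1 = Σ v_i α_i r_i = 11·7·10 + 9·5·7 + 8·12·11 + 10·4·12 + 1·2·1 = 2623 ≡ 10.
  α_i^2 mod 13 = [10, 12, 1, 3, 4].
  S_2 = Σ v_i α_i^2 r_i = 11·10·10 + 9·12·7 + 8·1·11 + 10·3·12 + 1·4·1 = 2308 ≡ 7.
  S = (5, 10, 7) ≠ 0, so r is not a codeword (an error is present).
Step 3: locate the error. For a single error e at position i, S_ℓ = v_i·e·α_i^ℓ, so α_err = S_1/S_0.
  S_0^{−1} = 5^{−1} = 8 (mod 13), so α_err = 10·8 = 80 ≡ 2 = α_5. Error position i = 5.
  Consistency check: S_2/S_1 = 7·4 = 28 ≡ 2 = α_err ✓ (single-error assumption holds).
Step 4: error magnitude e = S_0/v_5 = S_0·∏_{j≠5}(α_5 − α_j) = 5·1 = 5 ≡ 5 (mod 13).
Step 5: correct position 5: c_5 = r_5 − e = 1 − 5 ≡ 9 (mod 13). Hence c = [10, 7, 11, 12, 9].
  Check: interpolating c through the α_i gives m(x) = 6 + 8·x (degree < 2) with m(α_i) = c_i for every i, so c is indeed a codeword.


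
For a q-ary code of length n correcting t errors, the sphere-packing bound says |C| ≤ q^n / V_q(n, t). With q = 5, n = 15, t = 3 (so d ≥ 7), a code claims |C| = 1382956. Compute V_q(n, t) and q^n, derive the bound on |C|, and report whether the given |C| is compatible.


V_q(n, t) = 30861, q^n = 30517578125, Hamming bound = 988871, |C| = 1382956 > bound (violated).

Step 1: Compute V_q(n, t) = Σ_{j=0}^3 C(n, j) (q−1)^j.
  j = 0: C(15,0)·(4)^0 = 1·1 = 1.
  j = 1: C(15,1)·(4)^1 = 15·4 = 60.
  j = 2: C(15,2)·(4)^2 = 105·16 = 1680.
  j = 3: C(15,3)·(4)^3 = 455·64 = 29120.
  V_q(n, t) = 1 + 60 + 1680 + 29120 = 30861.
Step 2: q^n = 5^15 = 30517578125.
Step 3: Hamming bound ⌊q^n / V_q(n,t)⌋ = ⌊30517578125/30861⌋ = 988871.
Step 4: Compare |C| = 1382956 to 988871: violated.
The claimed |C| lies above the Hamming bound, so no 5-ary code of length 15 with d ≥ 7 can have 1382956 codewords.


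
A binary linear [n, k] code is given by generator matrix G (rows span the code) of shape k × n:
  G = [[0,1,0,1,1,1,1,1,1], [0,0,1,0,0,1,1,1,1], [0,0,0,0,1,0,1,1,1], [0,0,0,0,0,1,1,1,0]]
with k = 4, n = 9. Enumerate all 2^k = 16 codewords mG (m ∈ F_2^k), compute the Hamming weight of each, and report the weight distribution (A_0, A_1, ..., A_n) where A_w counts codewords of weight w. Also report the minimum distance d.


Weight distribution: A_0 = 1, A_2 = 1, A_3 = 4, A_4 = 5, A_5 = 2, A_6 = 1, A_7 = 2. Minimum distance d = 2.

Enumerate all 2^4 = 16 messages m ∈ F_2^4.
For each, compute codeword c = mG in F_2^9, then tally its weight.
  m = 0000 → c = 000000000, weight = 0.
  m = 1000 → c = 010111111, weight = 7.
  m = 0100 → c = 001001111, weight = 5.
  m = 1100 → c = 011110000, weight = 4.
  m = 0010 → c = 000010111, weight = 4.
  m = 1010 → c = 010101000, weight = 3.
  m = 0110 → c = 001011000, weight = 3.
  m = 1110 → c = 011100111, weight = 6.
  m = 0001 → c = 000001110, weight = 3.
  m = 1001 → c = 010110001, weight = 4.
  m = 0101 → c = 001000001, weight = 2.
  m = 1101 → c = 011111110, weight = 7.
  m = 0011 → c = 000011001, weight = 3.
  m = 1011 → c = 010100110, weight = 4.
  m = 0111 → c = 001010110, weight = 4.
  m = 1111 → c = 011101001, weight = 5.
Tally weights:
  weight 0: 1 codewords.
  weight 2: 1 codewords.
  weight 3: 4 codewords.
  weight 4: 5 codewords.
  weight 5: 2 codewords.
  weight 6: 1 codewords.
  weight 7: 2 codewords.
Minimum distance d = smallest w > 0 with A_w > 0 = 2.
Sanity: Σ A_w = 16 = 2^4 = 16 ✓.


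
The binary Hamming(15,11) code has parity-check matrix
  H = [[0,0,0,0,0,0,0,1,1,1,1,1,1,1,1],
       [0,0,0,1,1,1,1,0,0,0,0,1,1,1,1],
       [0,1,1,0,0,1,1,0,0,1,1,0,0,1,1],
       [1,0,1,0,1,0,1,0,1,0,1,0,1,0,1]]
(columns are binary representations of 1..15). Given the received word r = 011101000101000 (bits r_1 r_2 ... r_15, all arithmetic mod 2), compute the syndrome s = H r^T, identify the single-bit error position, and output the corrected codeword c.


s = (0, 1, 0, 1)^T, error position = 5, corrected codeword c = 011111000101000

Compute s = H r^T mod 2 one row at a time:
  s_1 = 0 + 0 + 1 + 0 + 1 + 0 + 0 + 0 = 2 ≡ 0 (mod 2).
  s_2 = 1 + 0 + 1 + 0 + 1 + 0 + 0 + 0 = 3 ≡ 1 (mod 2).
  s_3 = 1 + 1 + 1 + 0 + 1 + 0 + 0 + 0 = 4 ≡ 0 (mod 2).
  s_4 = 0 + 1 + 0 + 0 + 0 + 0 + 0 + 0 = 1 ≡ 1 (mod 2).
s = (0, 1, 0, 1)^T — this equals column 5 of H (binary 0101), so error is at position 5.
Correct: flip bit 5 of r = 011101000101000 to get c = 011111000101000.


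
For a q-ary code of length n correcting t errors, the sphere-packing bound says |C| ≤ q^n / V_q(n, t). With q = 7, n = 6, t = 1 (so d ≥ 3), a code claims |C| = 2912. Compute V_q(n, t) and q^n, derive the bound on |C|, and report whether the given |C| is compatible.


V_q(n, t) = 37, q^n = 117649, Hamming bound = 3179, |C| = 2912 ≤ bound (satisfied).

Step 1: Compute V_q(n, t) = Σ_{j=0}^1 C(n, j) (q−1)^j.
  j = 0: C(6,0)·(6)^0 = 1·1 = 1.
  j = 1: C(6,1)·(6)^1 = 6·6 = 36.
  V_q(n, t) = 1 + 36 = 37.
Step 2: q^n = 7^6 = 117649.
Step 3: Hamming bound ⌊q^n / V_q(n,t)⌋ = ⌊117649/37⌋ = 3179.
Step 4: Compare |C| = 2912 to 3179: satisfied.
The claimed |C| lies below the Hamming bound.


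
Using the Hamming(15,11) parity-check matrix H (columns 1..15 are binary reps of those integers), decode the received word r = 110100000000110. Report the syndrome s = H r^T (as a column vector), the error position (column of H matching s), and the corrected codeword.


s = (0, 1, 0, 0)^T, error position = 4, corrected codeword c = 110000000000110

Compute s = H r^T mod 2 one row at a time:
  s_1 = 0 + 0 + 0 + 0 + 0 + 1 + 1 + 0 = 2 ≡ 0 (mod 2).
  s_2 = 1 + 0 + 0 + 0 + 0 + 1 + 1 + 0 = 3 ≡ 1 (mod 2).
  s_3 = 1 + 0 + 0 + 0 + 0 + 0 + 1 + 0 = 2 ≡ 0 (mod 2).
  s_4 = 1 + 0 + 0 + 0 + 0 + 0 + 1 + 0 = 2 ≡ 0 (mod 2).
s = (0, 1, 0, 0)^T — this equals column 4 of H (binary 0100), so error is at position 4.
Correct: flip bit 4 of r = 110100000000110 to get c = 110000000000110.


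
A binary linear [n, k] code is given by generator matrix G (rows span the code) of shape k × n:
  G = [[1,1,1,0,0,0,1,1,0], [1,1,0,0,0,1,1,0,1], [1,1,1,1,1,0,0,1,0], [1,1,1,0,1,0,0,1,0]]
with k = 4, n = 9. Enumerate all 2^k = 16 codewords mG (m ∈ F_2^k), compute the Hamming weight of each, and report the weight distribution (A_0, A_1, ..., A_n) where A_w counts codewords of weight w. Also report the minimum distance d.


Weight distribution: A_0 = 1, A_1 = 1, A_2 = 1, A_3 = 1, A_4 = 1, A_5 = 5, A_6 = 5, A_7 = 1. Minimum distance d = 1.

Enumerate all 2^4 = 16 messages m ∈ F_2^4.
For each, compute codeword c = mG in F_2^9, then tally its weight.
  m = 0000 → c = 000000000, weight = 0.
  m = 1000 → c = 111000110, weight = 5.
  m = 0100 → c = 110001101, weight = 5.
  m = 1100 → c = 001001011, weight = 4.
  m = 0010 → c = 111110010, weight = 6.
  m = 1010 → c = 000110100, weight = 3.
  m = 0110 → c = 001111111, weight = 7.
  m = 1110 → c = 110111001, weight = 6.
  m = 0001 → c = 111010010, weight = 5.
  m = 1001 → c = 000010100, weight = 2.
  m = 0101 → c = 001011111, weight = 6.
  m = 1101 → c = 110011001, weight = 5.
  m = 0011 → c = 000100000, weight = 1.
  m = 1011 → c = 111100110, weight = 6.
  m = 0111 → c = 110101101, weight = 6.
  m = 1111 → c = 001101011, weight = 5.
Tally weights:
  weight 0: 1 codewords.
  weight 1: 1 codewords.
  weight 2: 1 codewords.
  weight 3: 1 codewords.
  weight 4: 1 codewords.
  weight 5: 5 codewords.
  weight 6: 5 codewords.
  weight 7: 1 codewords.
Minimum distance d = smallest w > 0 with A_w > 0 = 1.
Sanity: Σ A_w = 16 = 2^4 = 16 ✓.


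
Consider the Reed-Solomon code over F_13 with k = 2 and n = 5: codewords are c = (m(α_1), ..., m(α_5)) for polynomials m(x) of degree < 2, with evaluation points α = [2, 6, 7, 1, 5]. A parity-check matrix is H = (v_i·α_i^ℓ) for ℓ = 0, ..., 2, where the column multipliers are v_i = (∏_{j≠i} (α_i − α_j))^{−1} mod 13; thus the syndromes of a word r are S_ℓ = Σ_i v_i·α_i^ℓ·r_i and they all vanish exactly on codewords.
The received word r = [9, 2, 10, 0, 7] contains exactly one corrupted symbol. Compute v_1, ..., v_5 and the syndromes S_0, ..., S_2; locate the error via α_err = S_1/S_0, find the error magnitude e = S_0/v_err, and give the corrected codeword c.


S = (4, 4, 4), error at position 4, error magnitude e = 12, c = [9, 2, 10, 1, 7].

Step 1: column multipliers v_i = (∏_{j≠i}(α_i − α_j))^{−1} mod 13.
  i = 1 (α = 2): (2−6)(2−7)(2−1)(2−5) = (−4)·(−5)·1·(−3) = −60 ≡ 5, so v_1 = 5^{−1} = 8 (mod 13).
  i = 2 (α = 6): (6−2)(6−7)(6−1)(6−5) = 4·(−1)·5·1 = −20 ≡ 6, so v_2 = 6^{−1} = 11 (mod 13).
  i = 3 (α = 7): (7−2)(7−6)(7−1)(7−5) = 5·1·6·2 = 60 ≡ 8, so v_3 = 8^{−1} = 5 (mod 13).
  i = 4 (α = 1): (1−2)(1−6)(1−7)(1−5) = (−1)·(−5)·(−6)·(−4) = 120 ≡ 3, so v_4 = 3^{−1} = 9 (mod 13).
  i = 5 (α = 5): (5−2)(5−6)(5−7)(5−1) = 3·(−1)·(−2)·4 = 24 ≡ 11, so v_5 = 11^{−1} = 6 (mod 13).
  v = [8, 11, 5, 9, 6].
Step 2: syndromes of r = [9, 2, 10, 0, 7] (all sums mod 13).
  S_0 = Σ v_i r_i = 8·9 + 11·2 + 5·10 + 9·0 + 6·7 = 186 ≡ 4.
  S_1 = Σ v_i α_i r_i = 8·2·9 + 11·6·2 + 5·7·10 + 9·1·0 + 6·5·7 = 836 ≡ 4.
  α_i^2 mod 13 = [4, 10, 10, 1, 12].
  S_2 = Σ v_i α_i^2 r_i = 8·4·9 + 11·10·2 + 5·10·10 + 9·1·0 + 6·12·7 = 1512 ≡ 4.
  S = (4, 4, 4) ≠ 0, so r is not a codeword (an error is present).
Step 3: locate the error. For a single error e at position i, S_ℓ = v_i·e·α_i^ℓ, so α_err = S_1/S_0.
  S_0^{−1} = 4^{−1} = 10 (mod 13), so α_err = 4·10 = 40 ≡ 1 = α_4. Error position i = 4.
  Consistency check: S_2/S_1 = 4·10 = 40 ≡ 1 = α_err ✓ (single-error assumption holds).
Step 4: error magnitude e = S_0/v_4 = S_0·∏_{j≠4}(α_4 − α_j) = 4·3 = 12 ≡ 12 (mod 13).
Step 5: correct position 4: c_4 = r_4 − e = 0 − 12 ≡ 1 (mod 13). Hence c = [9, 2, 10, 1, 7].
  Check: interpolating c through the α_i gives m(x) = 6 + 8·x (degree < 2) with m(α_i) = c_i for every i, so c is indeed a codeword.


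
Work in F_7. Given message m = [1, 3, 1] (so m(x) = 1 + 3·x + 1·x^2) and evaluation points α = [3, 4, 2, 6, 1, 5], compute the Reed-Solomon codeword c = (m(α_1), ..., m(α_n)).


c = [5, 1, 4, 6, 5, 6]

Message polynomial: m(x) = 1 + 3·x + 1·x^2 (mod 7).
For each evaluation point α_i, compute m(α_i) mod 7:
  α_1 = 3: Horner steps 1 → 6 → 5, so m(3) = 5.
  α_2 = 4: Horner steps 1 → 0 → 1, so m(4) = 1.
  α_3 = 2: Horner steps 1 → 5 → 4, so m(2) = 4.
  α_4 = 6: Horner steps 1 → 2 → 6, so m(6) = 6.
  α_5 = 1: Horner steps 1 → 4 → 5, so m(1) = 5.
  α_6 = 5: Horner steps 1 → 1 → 6, so m(5) = 6.
Codeword c = [5, 1, 4, 6, 5, 6] ∈ F_7^6.


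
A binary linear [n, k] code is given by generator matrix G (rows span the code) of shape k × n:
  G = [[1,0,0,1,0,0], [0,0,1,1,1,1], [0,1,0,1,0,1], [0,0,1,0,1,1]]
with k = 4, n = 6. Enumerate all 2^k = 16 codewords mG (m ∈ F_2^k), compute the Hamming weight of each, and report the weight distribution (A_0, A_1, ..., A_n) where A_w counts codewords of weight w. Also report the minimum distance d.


Weight distribution: A_0 = 1, A_1 = 2, A_2 = 2, A_3 = 4, A_4 = 5, A_5 = 2. Minimum distance d = 1.

Enumerate all 2^4 = 16 messages m ∈ F_2^4.
For each, compute codeword c = mG in F_2^6, then tally its weight.
  m = 0000 → c = 000000, weight = 0.
  m = 1000 → c = 100100, weight = 2.
  m = 0100 → c = 001111, weight = 4.
  m = 1100 → c = 101011, weight = 4.
  m = 0010 → c = 010101, weight = 3.
  m = 1010 → c = 110001, weight = 3.
  m = 0110 → c = 011010, weight = 3.
  m = 1110 → c = 111110, weight = 5.
  m = 0001 → c = 001011, weight = 3.
  m = 1001 → c = 101111, weight = 5.
  m = 0101 → c = 000100, weight = 1.
  m = 1101 → c = 100000, weight = 1.
  m = 0011 → c = 011110, weight = 4.
  m = 1011 → c = 111010, weight = 4.
  m = 0111 → c = 010001, weight = 2.
  m = 1111 → c = 110101, weight = 4.
Tally weights:
  weight 0: 1 codewords.
  weight 1: 2 codewords.
  weight 2: 2 codewords.
  weight 3: 4 codewords.
  weight 4: 5 codewords.
  weight 5: 2 codewords.
Minimum distance d = smallest w > 0 with A_w > 0 = 1.
Sanity: Σ A_w = 16 = 2^4 = 16 ✓.


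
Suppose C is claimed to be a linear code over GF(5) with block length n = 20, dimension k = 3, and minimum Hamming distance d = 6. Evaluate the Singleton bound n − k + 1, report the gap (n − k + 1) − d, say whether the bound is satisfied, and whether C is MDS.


Singleton RHS = n − k + 1 = 18, slack = 12, bound satisfied, not MDS.

Singleton bound: d ≤ n − k + 1.
Here n = 20, k = 3, so n − k + 1 = 18.
Given d = 6, check d ≤ 18: YES.
Slack = (n − k + 1) − d = 12.
The code is NOT MDS (slack = 12 > 0).
Description: the claimed parameters are [20, 3, 6]_5; such a code would be non-MDS.


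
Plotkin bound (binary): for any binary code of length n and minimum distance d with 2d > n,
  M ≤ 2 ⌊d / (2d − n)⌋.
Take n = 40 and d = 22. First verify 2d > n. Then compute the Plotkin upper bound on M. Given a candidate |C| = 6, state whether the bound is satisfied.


Plotkin bound M ≤ 10; given |C| = 6 ≤ bound (satisfied).

Check applicability: 2d = 44, n = 40.
2d − n = 4 > 0, so Plotkin applies.
Compute d/(2d−n) = 22/4 ≈ 5.5000.
⌊d/(2d−n)⌋ = 5.
Plotkin bound: M ≤ 2·5 = 10.
Given |C| = 6, check: satisfied.
This |C| is below the Plotkin bound.


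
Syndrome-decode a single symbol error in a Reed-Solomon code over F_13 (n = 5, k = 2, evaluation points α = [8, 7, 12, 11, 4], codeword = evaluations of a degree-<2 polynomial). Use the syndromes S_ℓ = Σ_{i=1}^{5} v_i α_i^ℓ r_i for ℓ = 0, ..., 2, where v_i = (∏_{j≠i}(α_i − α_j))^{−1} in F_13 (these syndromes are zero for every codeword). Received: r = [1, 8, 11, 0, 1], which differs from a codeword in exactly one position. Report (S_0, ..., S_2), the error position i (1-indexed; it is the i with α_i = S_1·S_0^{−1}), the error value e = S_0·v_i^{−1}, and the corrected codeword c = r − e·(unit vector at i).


S = (11, 10, 2), error at position 1, error magnitude e = 8, c = [6, 8, 11, 0, 1].

Step 1: column multipliers v_i = (∏_{j≠i}(α_i − α_j))^{−1} mod 13.
  i = 1 (α = 8): (8−7)(8−12)(8−11)(8−4) = 1·(−4)·(−3)·4 = 48 ≡ 9, so v_1 = 9^{−1} = 3 (mod 13).
  i = 2 (α = 7): (7−8)(7−12)(7−11)(7−4) = (−1)·(−5)·(−4)·3 = −60 ≡ 5, so v_2 = 5^{−1} = 8 (mod 13).
  i = 3 (α = 12): (12−8)(12−7)(12−11)(12−4) = 4·5·1·8 = 160 ≡ 4, so v_3 = 4^{−1} = 10 (mod 13).
  i = 4 (α = 11): (11−8)(11−7)(11−12)(11−4) = 3·4·(−1)·7 = −84 ≡ 7, so v_4 = 7^{−1} = 2 (mod 13).
  i = 5 (α = 4): (4−8)(4−7)(4−12)(4−11) = (−4)·(−3)·(−8)·(−7) = 672 ≡ 9, so v_5 = 9^{−1} = 3 (mod 13).
  v = [3, 8, 10, 2, 3].
Step 2: syndromes of r = [1, 8, 11, 0, 1] (all sums mod 13).
  S_0 = Σ v_i r_i = 3·1 + 8·8 + 10·11 + 2·0 + 3·1 = 180 ≡ 11.
  S_1 = Σ v_i α_i r_i = 3·8·1 + 8·7·8 + 10·12·11 + 2·11·0 + 3·4·1 = 1804 ≡ 10.
  α_i^2 mod 13 = [12, 10, 1, 4, 3].
  S_2 = Σ v_i α_i^2 r_i = 3·12·1 + 8·10·8 + 10·1·11 + 2·4·0 + 3·3·1 = 795 ≡ 2.
  S = (11, 10, 2) ≠ 0, so r is not a codeword (an error is present).
Step 3: locate the error. For a single error e at position i, S_ℓ = v_i·e·α_i^ℓ, so α_err = S_1/S_0.
  S_0^{−1} = 11^{−1} = 6 (mod 13), so α_err = 10·6 = 60 ≡ 8 = α_1. Error position i = 1.
  Consistency check: S_2/S_1 = 2·4 = 8 ≡ 8 = α_err ✓ (single-error assumption holds).
Step 4: error magnitude e = S_0/v_1 = S_0·∏_{j≠1}(α_1 − α_j) = 11·9 = 99 ≡ 8 (mod 13).
Step 5: correct position 1: c_1 = r_1 − e = 1 − 8 ≡ 6 (mod 13). Hence c = [6, 8, 11, 0, 1].
  Check: interpolating c through the α_i gives m(x) = 9 + 11·x (degree < 2) with m(α_i) = c_i for every i, so c is indeed a codeword.


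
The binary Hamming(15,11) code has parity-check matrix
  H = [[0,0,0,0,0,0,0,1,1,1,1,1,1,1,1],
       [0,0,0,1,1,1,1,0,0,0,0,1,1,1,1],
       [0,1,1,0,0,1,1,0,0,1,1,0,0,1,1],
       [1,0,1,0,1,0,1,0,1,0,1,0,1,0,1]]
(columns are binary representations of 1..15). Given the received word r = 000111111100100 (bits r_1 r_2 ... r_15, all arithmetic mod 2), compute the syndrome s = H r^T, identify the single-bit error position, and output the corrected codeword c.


s = (0, 1, 1, 0)^T, error position = 6, corrected codeword c = 000110111100100

Compute s = H r^T mod 2 one row at a time:
  s_1 = 1 + 1 + 1 + 0 + 0 + 1 + 0 + 0 = 4 ≡ 0 (mod 2).
  s_2 = 1 + 1 + 1 + 1 + 0 + 1 + 0 + 0 = 5 ≡ 1 (mod 2).
  s_3 = 0 + 0 + 1 + 1 + 1 + 0 + 0 + 0 = 3 ≡ 1 (mod 2).
  s_4 = 0 + 0 + 1 + 1 + 1 + 0 + 1 + 0 = 4 ≡ 0 (mod 2).
s = (0, 1, 1, 0)^T — this equals column 6 of H (binary 0110), so error is at position 6.
Correct: flip bit 6 of r = 000111111100100 to get c = 000110111100100.


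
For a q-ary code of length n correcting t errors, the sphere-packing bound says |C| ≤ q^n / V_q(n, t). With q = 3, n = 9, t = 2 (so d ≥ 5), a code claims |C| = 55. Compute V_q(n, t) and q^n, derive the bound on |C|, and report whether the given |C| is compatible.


V_q(n, t) = 163, q^n = 19683, Hamming bound = 120, |C| = 55 ≤ bound (satisfied).

Step 1: Compute V_q(n, t) = Σ_{j=0}^2 C(n, j) (q−1)^j.
  j = 0: C(9,0)·(2)^0 = 1·1 = 1.
  j = 1: C(9,1)·(2)^1 = 9·2 = 18.
  j = 2: C(9,2)·(2)^2 = 36·4 = 144.
  V_q(n, t) = 1 + 18 + 144 = 163.
Step 2: q^n = 3^9 = 19683.
Step 3: Hamming bound ⌊q^n / V_q(n,t)⌋ = ⌊19683/163⌋ = 120.
Step 4: Compare |C| = 55 to 120: satisfied.
The claimed |C| lies below the Hamming bound.
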